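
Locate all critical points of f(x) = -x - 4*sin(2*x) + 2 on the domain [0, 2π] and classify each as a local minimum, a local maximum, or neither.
f'(x) = 16*sin(x)^2 - 9

Solve f'(x) = 0 on [0, 2π]:
  f'(x) = 0 ⇔ cos(2*x) = -1/8, i.e. 2*x = ±arccos(-1/8) + 2nπ; keep the solutions lying in [0, 2π].
  ⇒ x = acos(-1/8)/2 ≈ 0.8481, pi - acos(-1/8)/2 ≈ 2.2935, acos(-1/8)/2 + pi ≈ 3.9897, -acos(-1/8)/2 + 2*pi ≈ 5.4351

f''(x) = 16*sin(2*x)
Second-derivative test at each critical point:
  f''(0.8481) = 15.8745 > 0 → local minimum
  f''(2.2935) = -15.8745 < 0 → local maximum
  f''(3.9897) = 15.8745 > 0 → local minimum
  f''(5.4351) = -15.8745 < 0 → local maximum

Critical points: x = acos(-1/8)/2 ≈ 0.8481 (local minimum); x = pi - acos(-1/8)/2 ≈ 2.2935 (local maximum); x = acos(-1/8)/2 + pi ≈ 3.9897 (local minimum); x = -acos(-1/8)/2 + 2*pi ≈ 5.4351 (local maximum)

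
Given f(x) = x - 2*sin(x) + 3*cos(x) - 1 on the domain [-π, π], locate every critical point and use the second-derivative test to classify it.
f'(x) = -3*sin(x) - 2*cos(x) + 1

Solve f'(x) = 0 on [-π, π]:
  f'(x) = 0 ⇔ -3*sin(x) - 2*cos(x) = -1. Write the left side as R·cos(x + φ) with R = √((-2)² + 3²) = sqrt(13), cos φ = -2*sqrt(13)/13, sin φ = 3*sqrt(13)/13; then cos(x + φ) = -sqrt(13)/13. Solve for x and keep the solutions lying in [-π, π].
  ⇒ x = atan((3 - 4*sqrt(3))/(2 + 6*sqrt(3))) ≈ -0.3070, atan((3 + 4*sqrt(3))/(2 - 6*sqrt(3))) + pi ≈ 2.2726

f''(x) = 2*sin(x) - 3*cos(x)
Second-derivative test at each critical point:
  f''(-0.3070) = -3.4641 < 0 → local maximum
  f''(2.2726) = 3.4641 > 0 → local minimum

Critical points: x = atan((3 - 4*sqrt(3))/(2 + 6*sqrt(3))) ≈ -0.3070 (local maximum); x = atan((3 + 4*sqrt(3))/(2 - 6*sqrt(3))) + pi ≈ 2.2726 (local minimum)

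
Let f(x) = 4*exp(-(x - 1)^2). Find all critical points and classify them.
f'(x) = 8*(1 - x)*exp(-(x - 1)^2)

Solve f'(x) = 0:
  f'(x) = (8 - 8*x)·exp(-(x - 1)^2) and exp(-(x - 1)^2) > 0 for every x, so f'(x) = 0 ⇔ 8 - 8*x = 0.
  Factor: 8 - 8*x = -8*(x - 1) = 0.
  ⇒ x = 1

f''(x) = 8*(2*(x - 1)^2 - 1)*exp(-(x - 1)^2)
Second-derivative test at each critical point:
  f''(1) = -8 < 0 → local maximum

Critical points: x = 1 (local maximum)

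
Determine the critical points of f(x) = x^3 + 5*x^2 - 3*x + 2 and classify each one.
f'(x) = 3*x^2 + 10*x - 3

Solve f'(x) = 0:
  3*x^2 + 10*x - 3 = 0 has no rational roots; quadratic formula: x = (-10 ± √136)/6.
  ⇒ x = -sqrt(34)/3 - 5/3 ≈ -3.6103, -5/3 + sqrt(34)/3 ≈ 0.2770

f''(x) = 6*x + 10
Second-derivative test at each critical point:
  f''(-3.6103) = -11.6619 < 0 → local maximum
  f''(0.2770) = 11.6619 > 0 → local minimum

Critical points: x = -sqrt(34)/3 - 5/3 ≈ -3.6103 (local maximum); x = -5/3 + sqrt(34)/3 ≈ 0.2770 (local minimum)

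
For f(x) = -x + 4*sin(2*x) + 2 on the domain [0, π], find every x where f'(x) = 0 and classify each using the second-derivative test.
f'(x) = 8*cos(2*x) - 1

Solve f'(x) = 0 on [0, π]:
  f'(x) = 0 ⇔ cos(2*x) = 1/8, i.e. 2*x = ±arccos(1/8) + 2nπ; keep the solutions lying in [0, π].
  ⇒ x = acos(1/8)/2 ≈ 0.7227, pi - acos(1/8)/2 ≈ 2.4189

f''(x) = -16*sin(2*x)
Second-derivative test at each critical point:
  f''(0.7227) = -15.8745 < 0 → local maximum
  f''(2.4189) = 15.8745 > 0 → local minimum

Critical points: x = acos(1/8)/2 ≈ 0.7227 (local maximum); x = pi - acos(1/8)/2 ≈ 2.4189 (local minimum)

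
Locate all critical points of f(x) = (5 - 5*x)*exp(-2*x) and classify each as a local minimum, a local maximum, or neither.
f'(x) = 5*(2*x - 3)*exp(-2*x)

Solve f'(x) = 0:
  f'(x) = (10*x - 15)·exp(-2*x) and exp(-2*x) > 0 for every x, so f'(x) = 0 ⇔ 10*x - 15 = 0.
  Factor: 10*x - 15 = 5*(2*x - 3) = 0.
  ⇒ x = 3/2

f''(x) = 20*(2 - x)*exp(-2*x)
Second-derivative test at each critical point:
  f''(3/2) = 0.4979 > 0 → local minimum

Critical points: x = 3/2 (local minimum)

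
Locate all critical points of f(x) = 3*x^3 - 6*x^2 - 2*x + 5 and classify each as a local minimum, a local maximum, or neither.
f'(x) = 9*x^2 - 12*x - 2

Solve f'(x) = 0:
  9*x^2 - 12*x - 2 = 0 has no rational roots; quadratic formula: x = (12 ± √216)/18.
  ⇒ x = 2/3 - sqrt(6)/3 ≈ -0.1498, 2/3 + sqrt(6)/3 ≈ 1.4832

f''(x) = 18*x - 12
Second-derivative test at each critical point:
  f''(-0.1498) = -14.6969 < 0 → local maximum
  f''(1.4832) = 14.6969 > 0 → local minimum

Critical points: x = 2/3 - sqrt(6)/3 ≈ -0.1498 (local maximum); x = 2/3 + sqrt(6)/3 ≈ 1.4832 (local minimum)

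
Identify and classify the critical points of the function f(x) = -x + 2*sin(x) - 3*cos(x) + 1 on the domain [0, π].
f'(x) = 3*sin(x) + 2*cos(x) - 1

Solve f'(x) = 0 on [0, π]:
  f'(x) = 0 ⇔ 3*sin(x) + 2*cos(x) = 1. Write the left side as R·cos(x + φ) with R = √(2² + (-3)²) = sqrt(13), cos φ = 2*sqrt(13)/13, sin φ = -3*sqrt(13)/13; then cos(x + φ) = sqrt(13)/13. Solve for x and keep the solutions lying in [0, π].
  ⇒ x = atan((3 + 4*sqrt(3))/(2 - 6*sqrt(3))) + pi ≈ 2.2726

f''(x) = -2*sin(x) + 3*cos(x)
Second-derivative test at each critical point:
  f''(2.2726) = -3.4641 < 0 → local maximum

Critical points: x = atan((3 + 4*sqrt(3))/(2 - 6*sqrt(3))) + pi ≈ 2.2726 (local maximum)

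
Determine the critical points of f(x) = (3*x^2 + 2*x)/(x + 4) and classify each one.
f'(x) = (3*x^2 + 24*x + 8)/(x^2 + 8*x + 16)

Solve f'(x) = 0:
  f'(x) = (3*x^2 + 24*x + 8)/(x + 4)^2; the denominator is positive wherever f is defined, so f'(x) = 0 ⇔ 3*x^2 + 24*x + 8 = 0.
  3*x^2 + 24*x + 8 = 0 has no rational roots; quadratic formula: x = (-24 ± √480)/6.
  ⇒ x = -4 - 2*sqrt(30)/3 ≈ -7.6515, -4 + 2*sqrt(30)/3 ≈ -0.3485

f''(x) = 80/(x^3 + 12*x^2 + 48*x + 64)
Second-derivative test at each critical point:
  f''(-7.6515) = -1.6432 < 0 → local maximum
  f''(-0.3485) = 1.6432 > 0 → local minimum

Critical points: x = -4 - 2*sqrt(30)/3 ≈ -7.6515 (local maximum); x = -4 + 2*sqrt(30)/3 ≈ -0.3485 (local minimum)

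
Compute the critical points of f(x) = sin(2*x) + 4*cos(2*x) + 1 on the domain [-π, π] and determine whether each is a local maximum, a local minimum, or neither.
f'(x) = -8*sin(2*x) + 2*cos(2*x)

Solve f'(x) = 0 on [-π, π]:
  f'(x) = 0 ⇔ cos(2*x) = 4*sin(2*x) ⇔ tan(2*x) = 1/4, i.e. 2*x = arctan(1/4) + nπ; keep the solutions lying in [-π, π].
  ⇒ x = -pi + atan(1/4)/2 ≈ -3.0191, -pi/2 + atan(1/4)/2 ≈ -1.4483, atan(1/4)/2 ≈ 0.1225, atan(1/4)/2 + pi/2 ≈ 1.6933

f''(x) = -4*sin(2*x) - 16*cos(2*x)
Second-derivative test at each critical point:
  f''(-3.0191) = -16.4924 < 0 → local maximum
  f''(-1.4483) = 16.4924 > 0 → local minimum
  f''(0.1225) = -16.4924 < 0 → local maximum
  f''(1.6933) = 16.4924 > 0 → local minimum

Critical points: x = -pi + atan(1/4)/2 ≈ -3.0191 (local maximum); x = -pi/2 + atan(1/4)/2 ≈ -1.4483 (local minimum); x = atan(1/4)/2 ≈ 0.1225 (local maximum); x = atan(1/4)/2 + pi/2 ≈ 1.6933 (local minimum)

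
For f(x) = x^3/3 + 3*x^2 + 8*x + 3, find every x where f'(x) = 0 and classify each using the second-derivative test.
f'(x) = x^2 + 6*x + 8

Solve f'(x) = 0:
  Factor: x^2 + 6*x + 8 = (x + 2)*(x + 4) = 0.
  ⇒ x = -4, -2

f''(x) = 2*x + 6
Second-derivative test at each critical point:
  f''(-4) = -2 < 0 → local maximum
  f''(-2) = 2 > 0 → local minimum

Critical points: x = -4 (local maximum); x = -2 (local minimum)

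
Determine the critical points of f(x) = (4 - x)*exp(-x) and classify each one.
f'(x) = (x - 5)*exp(-x)

Solve f'(x) = 0:
  f'(x) = (x - 5)·exp(-x) and exp(-x) > 0 for every x, so f'(x) = 0 ⇔ x - 5 = 0.
  x - 5 = 0.
  ⇒ x = 5

f''(x) = (6 - x)*exp(-x)
Second-derivative test at each critical point:
  f''(5) = 0.0067 > 0 → local minimum

Critical points: x = 5 (local minimum)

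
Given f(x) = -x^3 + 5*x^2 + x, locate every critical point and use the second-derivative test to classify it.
f'(x) = -3*x^2 + 10*x + 1

Solve f'(x) = 0:
  3*x^2 - 10*x - 1 = 0 has no rational roots; quadratic formula: x = (10 ± √112)/6.
  ⇒ x = 5/3 - 2*sqrt(7)/3 ≈ -0.0972, 5/3 + 2*sqrt(7)/3 ≈ 3.4305

f''(x) = 10 - 6*x
Second-derivative test at each critical point:
  f''(-0.0972) = 10.5830 > 0 → local minimum
  f''(3.4305) = -10.5830 < 0 → local maximum

Critical points: x = 5/3 - 2*sqrt(7)/3 ≈ -0.0972 (local minimum); x = 5/3 + 2*sqrt(7)/3 ≈ 3.4305 (local maximum)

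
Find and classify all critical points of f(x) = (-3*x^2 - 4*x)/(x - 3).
f'(x) = 3*(-x^2 + 6*x + 4)/(x^2 - 6*x + 9)

Solve f'(x) = 0:
  f'(x) = -3*(x^2 - 6*x - 4)/(x - 3)^2; the denominator is positive wherever f is defined, so f'(x) = 0 ⇔ -3*x^2 + 18*x + 12 = 0.
  Factor: -3*x^2 + 18*x + 12 = -3*(x^2 - 6*x - 4); x^2 - 6*x - 4 = 0 has no rational roots; quadratic formula: x = (6 ± √52)/2.
  ⇒ x = 3 - sqrt(13) ≈ -0.6056, 3 + sqrt(13) ≈ 6.6056

f''(x) = -78/(x^3 - 9*x^2 + 27*x - 27)
Second-derivative test at each critical point:
  f''(-0.6056) = 1.6641 > 0 → local minimum
  f''(6.6056) = -1.6641 < 0 → local maximum

Critical points: x = 3 - sqrt(13) ≈ -0.6056 (local minimum); x = 3 + sqrt(13) ≈ 6.6056 (local maximum)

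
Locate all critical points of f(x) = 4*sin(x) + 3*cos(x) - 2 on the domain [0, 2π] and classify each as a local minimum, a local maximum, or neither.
f'(x) = -3*sin(x) + 4*cos(x)

Solve f'(x) = 0 on [0, 2π]:
  f'(x) = 0 ⇔ 4*cos(x) = 3*sin(x) ⇔ tan(x) = 4/3, i.e. x = arctan(4/3) + nπ; keep the solutions lying in [0, 2π].
  ⇒ x = atan(4/3) ≈ 0.9273, atan(4/3) + pi ≈ 4.0689

f''(x) = -4*sin(x) - 3*cos(x)
Second-derivative test at each critical point:
  f''(0.9273) = -5 < 0 → local maximum
  f''(4.0689) = 5 > 0 → local minimum

Critical points: x = atan(4/3) ≈ 0.9273 (local maximum); x = atan(4/3) + pi ≈ 4.0689 (local minimum)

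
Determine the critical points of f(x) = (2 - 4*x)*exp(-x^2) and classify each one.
f'(x) = 4*(x*(2*x - 1) - 1)*exp(-x^2)

Solve f'(x) = 0:
  f'(x) = (8*x^2 - 4*x - 4)·exp(-x^2) and exp(-x^2) > 0 for every x, so f'(x) = 0 ⇔ 8*x^2 - 4*x - 4 = 0.
  Factor: 8*x^2 - 4*x - 4 = 4*(x - 1)*(2*x + 1) = 0.
  ⇒ x = -1/2, 1

f''(x) = 4*(2*x^2*(1 - 2*x) + 6*x - 1)*exp(-x^2)
Second-derivative test at each critical point:
  f''(-1/2) = -9.3456 < 0 → local maximum
  f''(1) = 4.4146 > 0 → local minimum

Critical points: x = -1/2 (local maximum); x = 1 (local minimum)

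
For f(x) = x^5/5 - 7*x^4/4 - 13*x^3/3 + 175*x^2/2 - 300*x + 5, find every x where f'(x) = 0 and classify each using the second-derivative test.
f'(x) = x^4 - 7*x^3 - 13*x^2 + 175*x - 300

Solve f'(x) = 0:
  Factor: x^4 - 7*x^3 - 13*x^2 + 175*x - 300 = (x - 5)*(x - 4)*(x - 3)*(x + 5) = 0.
  ⇒ x = -5, 3, 4, 5

f''(x) = 4*x^3 - 21*x^2 - 26*x + 175
Second-derivative test at each critical point:
  f''(-5) = -720 < 0 → local maximum
  f''(3) = 16 > 0 → local minimum
  f''(4) = -9 < 0 → local maximum
  f''(5) = 20 > 0 → local minimum

Critical points: x = -5 (local maximum); x = 3 (local minimum); x = 4 (local maximum); x = 5 (local minimum)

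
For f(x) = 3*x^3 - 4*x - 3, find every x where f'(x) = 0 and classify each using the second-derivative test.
f'(x) = 9*x^2 - 4

Solve f'(x) = 0:
  Factor: 9*x^2 - 4 = (3*x - 2)*(3*x + 2) = 0.
  ⇒ x = -2/3, 2/3

f''(x) = 18*x
Second-derivative test at each critical point:
  f''(-2/3) = -12 < 0 → local maximum
  f''(2/3) = 12 > 0 → local minimum

Critical points: x = -2/3 (local maximum); x = 2/3 (local minimum)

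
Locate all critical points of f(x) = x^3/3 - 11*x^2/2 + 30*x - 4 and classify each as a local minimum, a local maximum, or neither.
f'(x) = x^2 - 11*x + 30

Solve f'(x) = 0:
  Factor: x^2 - 11*x + 30 = (x - 6)*(x - 5) = 0.
  ⇒ x = 5, 6

f''(x) = 2*x - 11
Second-derivative test at each critical point:
  f''(5) = -1 < 0 → local maximum
  f''(6) = 1 > 0 → local minimum

Critical points: x = 5 (local maximum); x = 6 (local minimum)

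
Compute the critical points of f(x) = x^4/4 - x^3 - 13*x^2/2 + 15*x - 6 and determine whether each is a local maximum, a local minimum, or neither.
f'(x) = x^3 - 3*x^2 - 13*x + 15

Solve f'(x) = 0:
  Factor: x^3 - 3*x^2 - 13*x + 15 = (x - 5)*(x - 1)*(x + 3) = 0.
  ⇒ x = -3, 1, 5

f''(x) = 3*x^2 - 6*x - 13
Second-derivative test at each critical point:
  f''(-3) = 32 > 0 → local minimum
  f''(1) = -16 < 0 → local maximum
  f''(5) = 32 > 0 → local minimum

Critical points: x = -3 (local minimum); x = 1 (local maximum); x = 5 (local minimum)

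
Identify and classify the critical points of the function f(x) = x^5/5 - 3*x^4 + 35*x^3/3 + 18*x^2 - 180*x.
f'(x) = x^4 - 12*x^3 + 35*x^2 + 36*x - 180

Solve f'(x) = 0:
  Factor: x^4 - 12*x^3 + 35*x^2 + 36*x - 180 = (x - 6)*(x - 5)*(x - 3)*(x + 2) = 0.
  ⇒ x = -2, 3, 5, 6

f''(x) = 4*x^3 - 36*x^2 + 70*x + 36
Second-derivative test at each critical point:
  f''(-2) = -280 < 0 → local maximum
  f''(3) = 30 > 0 → local minimum
  f''(5) = -14 < 0 → local maximum
  f''(6) = 24 > 0 → local minimum

Critical points: x = -2 (local maximum); x = 3 (local minimum); x = 5 (local maximum); x = 6 (local minimum)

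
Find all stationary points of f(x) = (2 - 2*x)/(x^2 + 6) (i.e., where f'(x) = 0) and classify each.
f'(x) = 2*(-x^2 + 2*x*(x - 1) - 6)/(x^2 + 6)^2

Solve f'(x) = 0:
  f'(x) = 2*(x^2 - 2*x - 6)/(x^2 + 6)^2; the denominator is positive wherever f is defined, so f'(x) = 0 ⇔ 2*x^2 - 4*x - 12 = 0.
  Factor: 2*x^2 - 4*x - 12 = 2*(x^2 - 2*x - 6); x^2 - 2*x - 6 = 0 has no rational roots; quadratic formula: x = (2 ± √28)/2.
  ⇒ x = 1 - sqrt(7) ≈ -1.6458, 1 + sqrt(7) ≈ 3.6458

f''(x) = 4*(4*x^2*(1 - x) + (3*x - 1)*(x^2 + 6))/(x^2 + 6)^3
Second-derivative test at each critical point:
  f''(-1.6458) = -0.1395 < 0 → local maximum
  f''(3.6458) = 0.0284 > 0 → local minimum

Critical points: x = 1 - sqrt(7) ≈ -1.6458 (local maximum); x = 1 + sqrt(7) ≈ 3.6458 (local minimum)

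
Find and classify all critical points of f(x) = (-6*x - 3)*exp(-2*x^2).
f'(x) = 6*(2*x*(2*x + 1) - 1)*exp(-2*x^2)

Solve f'(x) = 0:
  f'(x) = (24*x^2 + 12*x - 6)·exp(-2*x^2) and exp(-2*x^2) > 0 for every x, so f'(x) = 0 ⇔ 24*x^2 + 12*x - 6 = 0.
  Factor: 24*x^2 + 12*x - 6 = 6*(4*x^2 + 2*x - 1); 4*x^2 + 2*x - 1 = 0 has no rational roots; quadratic formula: x = (-2 ± √20)/8.
  ⇒ x = -sqrt(5)/4 - 1/4 ≈ -0.8090, -1/4 + sqrt(5)/4 ≈ 0.3090

f''(x) = 12*(-8*x^3 - 4*x^2 + 6*x + 1)*exp(-2*x^2)
Second-derivative test at each critical point:
  f''(-0.8090) = -7.2472 < 0 → local maximum
  f''(0.3090) = 22.1678 > 0 → local minimum

Critical points: x = -sqrt(5)/4 - 1/4 ≈ -0.8090 (local maximum); x = -1/4 + sqrt(5)/4 ≈ 0.3090 (local minimum)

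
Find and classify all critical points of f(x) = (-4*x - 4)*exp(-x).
f'(x) = 4*x*exp(-x)

Solve f'(x) = 0:
  f'(x) = (4*x)·exp(-x) and exp(-x) > 0 for every x, so f'(x) = 0 ⇔ 4*x = 0.
  4*x = 0.
  ⇒ x = 0

f''(x) = 4*(1 - x)*exp(-x)
Second-derivative test at each critical point:
  f''(0) = 4 > 0 → local minimum

Critical points: x = 0 (local minimum)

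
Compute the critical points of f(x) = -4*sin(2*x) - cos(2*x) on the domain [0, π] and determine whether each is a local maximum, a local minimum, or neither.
f'(x) = 2*sin(2*x) - 8*cos(2*x)

Solve f'(x) = 0 on [0, π]:
  f'(x) = 0 ⇔ -4*cos(2*x) = -sin(2*x) ⇔ tan(2*x) = 4, i.e. 2*x = arctan(4) + nπ; keep the solutions lying in [0, π].
  ⇒ x = atan(4)/2 ≈ 0.6629, atan(4)/2 + pi/2 ≈ 2.2337

f''(x) = 16*sin(2*x) + 4*cos(2*x)
Second-derivative test at each critical point:
  f''(0.6629) = 16.4924 > 0 → local minimum
  f''(2.2337) = -16.4924 < 0 → local maximum

Critical points: x = atan(4)/2 ≈ 0.6629 (local minimum); x = atan(4)/2 + pi/2 ≈ 2.2337 (local maximum)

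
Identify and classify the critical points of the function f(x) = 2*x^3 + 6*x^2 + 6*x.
f'(x) = 6*x^2 + 12*x + 6

Solve f'(x) = 0:
  Factor: 6*x^2 + 12*x + 6 = 6*(x + 1)^2 = 0.
  ⇒ x = -1

f''(x) = 12*x + 12
Second-derivative test at each critical point:
  f''(-1) = 0, so the second-derivative test is inconclusive; use the first-derivative test: f'(-5/4) = 0.3750, f'(-3/4) = 0.3750 — f' is positive on both sides (no sign change) → neither a local maximum nor a local minimum

Critical points: x = -1 (neither)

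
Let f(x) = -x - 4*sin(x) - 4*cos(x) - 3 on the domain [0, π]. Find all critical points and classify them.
f'(x) = -4*sqrt(2)*cos(x + pi/4) - 1

Solve f'(x) = 0 on [0, π]:
  f'(x) = 0 ⇔ 4*sin(x) - 4*cos(x) = 1. Write the left side as R·cos(x + φ) with R = √((-4)² + (-4)²) = 4*sqrt(2), cos φ = -sqrt(2)/2, sin φ = -sqrt(2)/2; then cos(x + φ) = sqrt(2)/8. Solve for x and keep the solutions lying in [0, π].
  ⇒ x = atan((1 + sqrt(31))/(-1 + sqrt(31))) ≈ 0.9631

f''(x) = 4*sqrt(2)*sin(x + pi/4)
Second-derivative test at each critical point:
  f''(0.9631) = 5.5678 > 0 → local minimum

Critical points: x = atan((1 + sqrt(31))/(-1 + sqrt(31))) ≈ 0.9631 (local minimum)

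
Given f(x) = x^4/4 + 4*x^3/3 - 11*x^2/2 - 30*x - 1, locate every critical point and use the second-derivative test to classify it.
f'(x) = x^3 + 4*x^2 - 11*x - 30

Solve f'(x) = 0:
  Factor: x^3 + 4*x^2 - 11*x - 30 = (x - 3)*(x + 2)*(x + 5) = 0.
  ⇒ x = -5, -2, 3

f''(x) = 3*x^2 + 8*x - 11
Second-derivative test at each critical point:
  f''(-5) = 24 > 0 → local minimum
  f''(-2) = -15 < 0 → local maximum
  f''(3) = 40 > 0 → local minimum

Critical points: x = -5 (local minimum); x = -2 (local maximum); x = 3 (local minimum)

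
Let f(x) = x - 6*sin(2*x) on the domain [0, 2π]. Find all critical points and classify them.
f'(x) = 1 - 12*cos(2*x)

Solve f'(x) = 0 on [0, 2π]:
  f'(x) = 0 ⇔ cos(2*x) = 1/12, i.e. 2*x = ±arccos(1/12) + 2nπ; keep the solutions lying in [0, 2π].
  ⇒ x = acos(1/12)/2 ≈ 0.7437, pi - acos(1/12)/2 ≈ 2.3979, acos(1/12)/2 + pi ≈ 3.8853, -acos(1/12)/2 + 2*pi ≈ 5.5395

f''(x) = 24*sin(2*x)
Second-derivative test at each critical point:
  f''(0.7437) = 23.9165 > 0 → local minimum
  f''(2.3979) = -23.9165 < 0 → local maximum
  f''(3.8853) = 23.9165 > 0 → local minimum
  f''(5.5395) = -23.9165 < 0 → local maximum

Critical points: x = acos(1/12)/2 ≈ 0.7437 (local minimum); x = pi - acos(1/12)/2 ≈ 2.3979 (local maximum); x = acos(1/12)/2 + pi ≈ 3.8853 (local minimum); x = -acos(1/12)/2 + 2*pi ≈ 5.5395 (local maximum)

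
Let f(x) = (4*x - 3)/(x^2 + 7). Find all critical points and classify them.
f'(x) = 2*(-2*x^2 + 3*x + 14)/(x^4 + 14*x^2 + 49)

Solve f'(x) = 0:
  f'(x) = -2*(x + 2)*(2*x - 7)/(x^2 + 7)^2; the denominator is positive wherever f is defined, so f'(x) = 0 ⇔ -4*x^2 + 6*x + 28 = 0.
  Factor: -4*x^2 + 6*x + 28 = -2*(x + 2)*(2*x - 7) = 0.
  ⇒ x = -2, 7/2

f''(x) = 2*(4*x^2*(4*x - 3) + 3*(1 - 4*x)*(x^2 + 7))/(x^2 + 7)^3
Second-derivative test at each critical point:
  f''(-2) = 2/11 > 0 → local minimum
  f''(7/2) = -32/539 < 0 → local maximum

Critical points: x = -2 (local minimum); x = 7/2 (local maximum)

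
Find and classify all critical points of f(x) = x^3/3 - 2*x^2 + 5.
f'(x) = x*(x - 4)

Solve f'(x) = 0:
  Factor: x^2 - 4*x = x*(x - 4) = 0.
  ⇒ x = 0, 4

f''(x) = 2*x - 4
Second-derivative test at each critical point:
  f''(0) = -4 < 0 → local maximum
  f''(4) = 4 > 0 → local minimum

Critical points: x = 0 (local maximum); x = 4 (local minimum)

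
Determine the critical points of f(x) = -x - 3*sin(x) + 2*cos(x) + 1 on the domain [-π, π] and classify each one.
f'(x) = -2*sin(x) - 3*cos(x) - 1

Solve f'(x) = 0 on [-π, π]:
  f'(x) = 0 ⇔ -2*sin(x) - 3*cos(x) = 1. Write the left side as R·cos(x + φ) with R = √((-3)² + 2²) = sqrt(13), cos φ = -3*sqrt(13)/13, sin φ = 2*sqrt(13)/13; then cos(x + φ) = sqrt(13)/13. Solve for x and keep the solutions lying in [-π, π].
  ⇒ x = atan((-6*sqrt(3) - 2)/(-3 + 4*sqrt(3))) ≈ -1.2638, atan((-2 + 6*sqrt(3))/(-4*sqrt(3) - 3)) + pi ≈ 2.4398

f''(x) = 3*sin(x) - 2*cos(x)
Second-derivative test at each critical point:
  f''(-1.2638) = -3.4641 < 0 → local maximum
  f''(2.4398) = 3.4641 > 0 → local minimum

Critical points: x = atan((-6*sqrt(3) - 2)/(-3 + 4*sqrt(3))) ≈ -1.2638 (local maximum); x = atan((-2 + 6*sqrt(3))/(-4*sqrt(3) - 3)) + pi ≈ 2.4398 (local minimum)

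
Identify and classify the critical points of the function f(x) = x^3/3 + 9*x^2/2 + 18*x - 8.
f'(x) = x^2 + 9*x + 18

Solve f'(x) = 0:
  Factor: x^2 + 9*x + 18 = (x + 3)*(x + 6) = 0.
  ⇒ x = -6, -3

f''(x) = 2*x + 9
Second-derivative test at each critical point:
  f''(-6) = -3 < 0 → local maximum
  f''(-3) = 3 > 0 → local minimum

Critical points: x = -6 (local maximum); x = -3 (local minimum)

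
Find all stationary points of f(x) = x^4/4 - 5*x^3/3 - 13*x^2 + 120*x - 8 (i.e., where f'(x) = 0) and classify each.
f'(x) = x^3 - 5*x^2 - 26*x + 120

Solve f'(x) = 0:
  Factor: x^3 - 5*x^2 - 26*x + 120 = (x - 6)*(x - 4)*(x + 5) = 0.
  ⇒ x = -5, 4, 6

f''(x) = 3*x^2 - 10*x - 26
Second-derivative test at each critical point:
  f''(-5) = 99 > 0 → local minimum
  f''(4) = -18 < 0 → local maximum
  f''(6) = 22 > 0 → local minimum

Critical points: x = -5 (local minimum); x = 4 (local maximum); x = 6 (local minimum)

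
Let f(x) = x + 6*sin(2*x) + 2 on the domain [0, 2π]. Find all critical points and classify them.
f'(x) = 12*cos(2*x) + 1

Solve f'(x) = 0 on [0, 2π]:
  f'(x) = 0 ⇔ cos(2*x) = -1/12, i.e. 2*x = ±arccos(-1/12) + 2nπ; keep the solutions lying in [0, 2π].
  ⇒ x = acos(-1/12)/2 ≈ 0.8271, pi - acos(-1/12)/2 ≈ 2.3145, acos(-1/12)/2 + pi ≈ 3.9687, -acos(-1/12)/2 + 2*pi ≈ 5.4561

f''(x) = -24*sin(2*x)
Second-derivative test at each critical point:
  f''(0.8271) = -23.9165 < 0 → local maximum
  f''(2.3145) = 23.9165 > 0 → local minimum
  f''(3.9687) = -23.9165 < 0 → local maximum
  f''(5.4561) = 23.9165 > 0 → local minimum

Critical points: x = acos(-1/12)/2 ≈ 0.8271 (local maximum); x = pi - acos(-1/12)/2 ≈ 2.3145 (local minimum); x = acos(-1/12)/2 + pi ≈ 3.9687 (local maximum); x = -acos(-1/12)/2 + 2*pi ≈ 5.4561 (local minimum)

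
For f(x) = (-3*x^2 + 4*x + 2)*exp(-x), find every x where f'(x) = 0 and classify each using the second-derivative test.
f'(x) = (3*x^2 - 10*x + 2)*exp(-x)

Solve f'(x) = 0:
  f'(x) = (3*x^2 - 10*x + 2)·exp(-x) and exp(-x) > 0 for every x, so f'(x) = 0 ⇔ 3*x^2 - 10*x + 2 = 0.
  3*x^2 - 10*x + 2 = 0 has no rational roots; quadratic formula: x = (10 ± √76)/6.
  ⇒ x = 5/3 - sqrt(19)/3 ≈ 0.2137, sqrt(19)/3 + 5/3 ≈ 3.1196

f''(x) = (-3*x^2 + 16*x - 12)*exp(-x)
Second-derivative test at each critical point:
  f''(0.2137) = -7.0404 < 0 → local maximum
  f''(3.1196) = 0.3851 > 0 → local minimum

Critical points: x = 5/3 - sqrt(19)/3 ≈ 0.2137 (local maximum); x = sqrt(19)/3 + 5/3 ≈ 3.1196 (local minimum)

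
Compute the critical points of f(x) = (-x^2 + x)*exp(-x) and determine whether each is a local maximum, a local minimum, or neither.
f'(x) = (x^2 - 3*x + 1)*exp(-x)

Solve f'(x) = 0:
  f'(x) = (x^2 - 3*x + 1)·exp(-x) and exp(-x) > 0 for every x, so f'(x) = 0 ⇔ x^2 - 3*x + 1 = 0.
  x^2 - 3*x + 1 = 0 has no rational roots; quadratic formula: x = (3 ± √5)/2.
  ⇒ x = 3/2 - sqrt(5)/2 ≈ 0.3820, sqrt(5)/2 + 3/2 ≈ 2.6180

f''(x) = (-x^2 + 5*x - 4)*exp(-x)
Second-derivative test at each critical point:
  f''(0.3820) = -1.5262 < 0 → local maximum
  f''(2.6180) = 0.1631 > 0 → local minimum

Critical points: x = 3/2 - sqrt(5)/2 ≈ 0.3820 (local maximum); x = sqrt(5)/2 + 3/2 ≈ 2.6180 (local minimum)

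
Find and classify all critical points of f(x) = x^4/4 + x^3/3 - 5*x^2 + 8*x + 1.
f'(x) = x^3 + x^2 - 10*x + 8

Solve f'(x) = 0:
  Factor: x^3 + x^2 - 10*x + 8 = (x - 2)*(x - 1)*(x + 4) = 0.
  ⇒ x = -4, 1, 2

f''(x) = 3*x^2 + 2*x - 10
Second-derivative test at each critical point:
  f''(-4) = 30 > 0 → local minimum
  f''(1) = -5 < 0 → local maximum
  f''(2) = 6 > 0 → local minimum

Critical points: x = -4 (local minimum); x = 1 (local maximum); x = 2 (local minimum)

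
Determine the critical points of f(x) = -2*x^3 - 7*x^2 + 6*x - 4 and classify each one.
f'(x) = -6*x^2 - 14*x + 6

Solve f'(x) = 0:
  Factor: -6*x^2 - 14*x + 6 = -2*(3*x^2 + 7*x - 3); 3*x^2 + 7*x - 3 = 0 has no rational roots; quadratic formula: x = (-7 ± √85)/6.
  ⇒ x = -sqrt(85)/6 - 7/6 ≈ -2.7033, -7/6 + sqrt(85)/6 ≈ 0.3699

f''(x) = -12*x - 14
Second-derivative test at each critical point:
  f''(-2.7033) = 18.4391 > 0 → local minimum
  f''(0.3699) = -18.4391 < 0 → local maximum

Critical points: x = -sqrt(85)/6 - 7/6 ≈ -2.7033 (local minimum); x = -7/6 + sqrt(85)/6 ≈ 0.3699 (local maximum)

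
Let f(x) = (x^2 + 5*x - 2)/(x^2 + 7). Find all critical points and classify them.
f'(x) = (-5*x^2 + 18*x + 35)/(x^4 + 14*x^2 + 49)

Solve f'(x) = 0:
  f'(x) = -(x - 5)*(5*x + 7)/(x^2 + 7)^2; the denominator is positive wherever f is defined, so f'(x) = 0 ⇔ -5*x^2 + 18*x + 35 = 0.
  Factor: -5*x^2 + 18*x + 35 = -(x - 5)*(5*x + 7) = 0.
  ⇒ x = -7/5, 5

f''(x) = 2*(5*x^3 - 27*x^2 - 105*x + 63)/(x^6 + 21*x^4 + 147*x^2 + 343)
Second-derivative test at each critical point:
  f''(-7/5) = 625/1568 > 0 → local minimum
  f''(5) = -1/32 < 0 → local maximum

Critical points: x = -7/5 (local minimum); x = 5 (local maximum)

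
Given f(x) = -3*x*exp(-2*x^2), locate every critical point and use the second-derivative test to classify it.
f'(x) = 3*(4*x^2 - 1)*exp(-2*x^2)

Solve f'(x) = 0:
  f'(x) = (12*x^2 - 3)·exp(-2*x^2) and exp(-2*x^2) > 0 for every x, so f'(x) = 0 ⇔ 12*x^2 - 3 = 0.
  Factor: 12*x^2 - 3 = 3*(2*x - 1)*(2*x + 1) = 0.
  ⇒ x = -1/2, 1/2

f''(x) = (-48*x^3 + 36*x)*exp(-2*x^2)
Second-derivative test at each critical point:
  f''(-1/2) = -7.2784 < 0 → local maximum
  f''(1/2) = 7.2784 > 0 → local minimum

Critical points: x = -1/2 (local maximum); x = 1/2 (local minimum)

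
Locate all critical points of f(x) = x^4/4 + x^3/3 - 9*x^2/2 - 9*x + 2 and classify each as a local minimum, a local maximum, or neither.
f'(x) = x^3 + x^2 - 9*x - 9

Solve f'(x) = 0:
  Factor: x^3 + x^2 - 9*x - 9 = (x - 3)*(x + 1)*(x + 3) = 0.
  ⇒ x = -3, -1, 3

f''(x) = 3*x^2 + 2*x - 9
Second-derivative test at each critical point:
  f''(-3) = 12 > 0 → local minimum
  f''(-1) = -8 < 0 → local maximum
  f''(3) = 24 > 0 → local minimum

Critical points: x = -3 (local minimum); x = -1 (local maximum); x = 3 (local minimum)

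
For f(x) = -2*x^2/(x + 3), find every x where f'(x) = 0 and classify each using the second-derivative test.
f'(x) = 2*x*(-x - 6)/(x + 3)^2

Solve f'(x) = 0:
  f'(x) = -2*x*(x + 6)/(x + 3)^2; the denominator is positive wherever f is defined, so f'(x) = 0 ⇔ -2*x^2 - 12*x = 0.
  Factor: -2*x^2 - 12*x = -2*x*(x + 6) = 0.
  ⇒ x = -6, 0

f''(x) = -36/(x^3 + 9*x^2 + 27*x + 27)
Second-derivative test at each critical point:
  f''(-6) = 4/3 > 0 → local minimum
  f''(0) = -4/3 < 0 → local maximum

Critical points: x = -6 (local minimum); x = 0 (local maximum)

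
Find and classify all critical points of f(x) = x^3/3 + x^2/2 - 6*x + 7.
f'(x) = x^2 + x - 6

Solve f'(x) = 0:
  Factor: x^2 + x - 6 = (x - 2)*(x + 3) = 0.
  ⇒ x = -3, 2

f''(x) = 2*x + 1
Second-derivative test at each critical point:
  f''(-3) = -5 < 0 → local maximum
  f''(2) = 5 > 0 → local minimum

Critical points: x = -3 (local maximum); x = 2 (local minimum)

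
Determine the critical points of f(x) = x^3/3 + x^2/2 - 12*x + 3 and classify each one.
f'(x) = x^2 + x - 12

Solve f'(x) = 0:
  Factor: x^2 + x - 12 = (x - 3)*(x + 4) = 0.
  ⇒ x = -4, 3

f''(x) = 2*x + 1
Second-derivative test at each critical point:
  f''(-4) = -7 < 0 → local maximum
  f''(3) = 7 > 0 → local minimum

Critical points: x = -4 (local maximum); x = 3 (local minimum)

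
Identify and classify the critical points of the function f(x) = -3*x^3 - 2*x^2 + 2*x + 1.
f'(x) = -9*x^2 - 4*x + 2

Solve f'(x) = 0:
  9*x^2 + 4*x - 2 = 0 has no rational roots; quadratic formula: x = (-4 ± √88)/18.
  ⇒ x = -sqrt(22)/9 - 2/9 ≈ -0.7434, -2/9 + sqrt(22)/9 ≈ 0.2989

f''(x) = -18*x - 4
Second-derivative test at each critical point:
  f''(-0.7434) = 9.3808 > 0 → local minimum
  f''(0.2989) = -9.3808 < 0 → local maximum

Critical points: x = -sqrt(22)/9 - 2/9 ≈ -0.7434 (local minimum); x = -2/9 + sqrt(22)/9 ≈ 0.2989 (local maximum)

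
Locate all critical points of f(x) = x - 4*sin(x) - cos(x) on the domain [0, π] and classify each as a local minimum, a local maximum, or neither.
f'(x) = sin(x) - 4*cos(x) + 1

Solve f'(x) = 0 on [0, π]:
  f'(x) = 0 ⇔ sin(x) - 4*cos(x) = -1. Write the left side as R·cos(x + φ) with R = √((-4)² + (-1)²) = sqrt(17), cos φ = -4*sqrt(17)/17, sin φ = -sqrt(17)/17; then cos(x + φ) = -sqrt(17)/17. Solve for x and keep the solutions lying in [0, π].
  ⇒ x = atan(15/8) ≈ 1.0808

f''(x) = 4*sin(x) + cos(x)
Second-derivative test at each critical point:
  f''(1.0808) = 4 > 0 → local minimum

Critical points: x = atan(15/8) ≈ 1.0808 (local minimum)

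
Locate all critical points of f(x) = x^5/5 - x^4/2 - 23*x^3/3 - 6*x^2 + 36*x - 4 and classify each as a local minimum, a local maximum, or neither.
f'(x) = x^4 - 2*x^3 - 23*x^2 - 12*x + 36

Solve f'(x) = 0:
  Factor: x^4 - 2*x^3 - 23*x^2 - 12*x + 36 = (x - 6)*(x - 1)*(x + 2)*(x + 3) = 0.
  ⇒ x = -3, -2, 1, 6

f''(x) = 4*x^3 - 6*x^2 - 46*x - 12
Second-derivative test at each critical point:
  f''(-3) = -36 < 0 → local maximum
  f''(-2) = 24 > 0 → local minimum
  f''(1) = -60 < 0 → local maximum
  f''(6) = 360 > 0 → local minimum

Critical points: x = -3 (local maximum); x = -2 (local minimum); x = 1 (local maximum); x = 6 (local minimum)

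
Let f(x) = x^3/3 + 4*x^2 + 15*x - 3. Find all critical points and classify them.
f'(x) = x^2 + 8*x + 15

Solve f'(x) = 0:
  Factor: x^2 + 8*x + 15 = (x + 3)*(x + 5) = 0.
  ⇒ x = -5, -3

f''(x) = 2*x + 8
Second-derivative test at each critical point:
  f''(-5) = -2 < 0 → local maximum
  f''(-3) = 2 > 0 → local minimum

Critical points: x = -5 (local maximum); x = -3 (local minimum)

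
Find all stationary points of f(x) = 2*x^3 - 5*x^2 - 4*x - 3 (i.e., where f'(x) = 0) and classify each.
f'(x) = 6*x^2 - 10*x - 4

Solve f'(x) = 0:
  Factor: 6*x^2 - 10*x - 4 = 2*(x - 2)*(3*x + 1) = 0.
  ⇒ x = -1/3, 2

f''(x) = 12*x - 10
Second-derivative test at each critical point:
  f''(-1/3) = -14 < 0 → local maximum
  f''(2) = 14 > 0 → local minimum

Critical points: x = -1/3 (local maximum); x = 2 (local minimum)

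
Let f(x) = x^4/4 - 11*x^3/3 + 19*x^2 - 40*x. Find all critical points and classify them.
f'(x) = x^3 - 11*x^2 + 38*x - 40

Solve f'(x) = 0:
  Factor: x^3 - 11*x^2 + 38*x - 40 = (x - 5)*(x - 4)*(x - 2) = 0.
  ⇒ x = 2, 4, 5

f''(x) = 3*x^2 - 22*x + 38
Second-derivative test at each critical point:
  f''(2) = 6 > 0 → local minimum
  f''(4) = -2 < 0 → local maximum
  f''(5) = 3 > 0 → local minimum

Critical points: x = 2 (local minimum); x = 4 (local maximum); x = 5 (local minimum)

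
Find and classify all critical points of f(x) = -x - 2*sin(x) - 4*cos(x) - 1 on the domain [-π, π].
f'(x) = 4*sin(x) - 2*cos(x) - 1

Solve f'(x) = 0 on [-π, π]:
  f'(x) = 0 ⇔ 4*sin(x) - 2*cos(x) = 1. Write the left side as R·cos(x + φ) with R = √((-2)² + (-4)²) = 2*sqrt(5), cos φ = -sqrt(5)/5, sin φ = -2*sqrt(5)/5; then cos(x + φ) = sqrt(5)/10. Solve for x and keep the solutions lying in [-π, π].
  ⇒ x = -pi + atan((2 - sqrt(19))/(-2*sqrt(19) - 1)) ≈ -2.9035, atan((2 + sqrt(19))/(-1 + 2*sqrt(19))) ≈ 0.6892

f''(x) = 2*sin(x) + 4*cos(x)
Second-derivative test at each critical point:
  f''(-2.9035) = -4.3589 < 0 → local maximum
  f''(0.6892) = 4.3589 > 0 → local minimum

Critical points: x = -pi + atan((2 - sqrt(19))/(-2*sqrt(19) - 1)) ≈ -2.9035 (local maximum); x = atan((2 + sqrt(19))/(-1 + 2*sqrt(19))) ≈ 0.6892 (local minimum)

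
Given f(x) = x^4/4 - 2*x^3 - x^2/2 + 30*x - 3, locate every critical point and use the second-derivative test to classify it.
f'(x) = x^3 - 6*x^2 - x + 30

Solve f'(x) = 0:
  Factor: x^3 - 6*x^2 - x + 30 = (x - 5)*(x - 3)*(x + 2) = 0.
  ⇒ x = -2, 3, 5

f''(x) = 3*x^2 - 12*x - 1
Second-derivative test at each critical point:
  f''(-2) = 35 > 0 → local minimum
  f''(3) = -10 < 0 → local maximum
  f''(5) = 14 > 0 → local minimum

Critical points: x = -2 (local minimum); x = 3 (local maximum); x = 5 (local minimum)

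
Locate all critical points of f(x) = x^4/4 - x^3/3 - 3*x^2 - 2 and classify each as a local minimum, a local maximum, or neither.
f'(x) = x*(x^2 - x - 6)

Solve f'(x) = 0:
  Factor: x^3 - x^2 - 6*x = x*(x - 3)*(x + 2) = 0.
  ⇒ x = -2, 0, 3

f''(x) = 3*x^2 - 2*x - 6
Second-derivative test at each critical point:
  f''(-2) = 10 > 0 → local minimum
  f''(0) = -6 < 0 → local maximum
  f''(3) = 15 > 0 → local minimum

Critical points: x = -2 (local minimum); x = 0 (local maximum); x = 3 (local minimum)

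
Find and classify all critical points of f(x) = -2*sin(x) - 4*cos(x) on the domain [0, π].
f'(x) = 4*sin(x) - 2*cos(x)

Solve f'(x) = 0 on [0, π]:
  f'(x) = 0 ⇔ -2*cos(x) = -4*sin(x) ⇔ tan(x) = 1/2, i.e. x = arctan(1/2) + nπ; keep the solutions lying in [0, π].
  ⇒ x = atan(1/2) ≈ 0.4636

f''(x) = 2*sin(x) + 4*cos(x)
Second-derivative test at each critical point:
  f''(0.4636) = 4.4721 > 0 → local minimum

Critical points: x = atan(1/2) ≈ 0.4636 (local minimum)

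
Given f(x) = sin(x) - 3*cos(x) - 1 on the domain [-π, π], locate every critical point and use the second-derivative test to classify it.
f'(x) = 3*sin(x) + cos(x)

Solve f'(x) = 0 on [-π, π]:
  f'(x) = 0 ⇔ cos(x) = -3*sin(x) ⇔ tan(x) = -1/3, i.e. x = arctan(-1/3) + nπ; keep the solutions lying in [-π, π].
  ⇒ x = -atan(1/3) ≈ -0.3218, pi - atan(1/3) ≈ 2.8198

f''(x) = -sin(x) + 3*cos(x)
Second-derivative test at each critical point:
  f''(-0.3218) = 3.1623 > 0 → local minimum
  f''(2.8198) = -3.1623 < 0 → local maximum

Critical points: x = -atan(1/3) ≈ -0.3218 (local minimum); x = pi - atan(1/3) ≈ 2.8198 (local maximum)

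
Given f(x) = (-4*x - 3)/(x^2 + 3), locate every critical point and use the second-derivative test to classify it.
f'(x) = 2*(2*x^2 + 3*x - 6)/(x^4 + 6*x^2 + 9)

Solve f'(x) = 0:
  f'(x) = 2*(2*x^2 + 3*x - 6)/(x^2 + 3)^2; the denominator is positive wherever f is defined, so f'(x) = 0 ⇔ 4*x^2 + 6*x - 12 = 0.
  Factor: 4*x^2 + 6*x - 12 = 2*(2*x^2 + 3*x - 6); 2*x^2 + 3*x - 6 = 0 has no rational roots; quadratic formula: x = (-3 ± √57)/4.
  ⇒ x = -sqrt(57)/4 - 3/4 ≈ -2.6375, -3/4 + sqrt(57)/4 ≈ 1.1375

f''(x) = 2*(-4*x^2*(4*x + 3) + 3*(4*x + 1)*(x^2 + 3))/(x^2 + 3)^3
Second-derivative test at each critical point:
  f''(-2.6375) = -0.1523 < 0 → local maximum
  f''(1.1375) = 0.8190 > 0 → local minimum

Critical points: x = -sqrt(57)/4 - 3/4 ≈ -2.6375 (local maximum); x = -3/4 + sqrt(57)/4 ≈ 1.1375 (local minimum)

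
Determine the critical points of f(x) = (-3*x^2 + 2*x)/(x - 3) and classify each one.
f'(x) = 3*(-x^2 + 6*x - 2)/(x^2 - 6*x + 9)

Solve f'(x) = 0:
  f'(x) = -3*(x^2 - 6*x + 2)/(x - 3)^2; the denominator is positive wherever f is defined, so f'(x) = 0 ⇔ -3*x^2 + 18*x - 6 = 0.
  Factor: -3*x^2 + 18*x - 6 = -3*(x^2 - 6*x + 2); x^2 - 6*x + 2 = 0 has no rational roots; quadratic formula: x = (6 ± √28)/2.
  ⇒ x = 3 - sqrt(7) ≈ 0.3542, sqrt(7) + 3 ≈ 5.6458

f''(x) = -42/(x^3 - 9*x^2 + 27*x - 27)
Second-derivative test at each critical point:
  f''(0.3542) = 2.2678 > 0 → local minimum
  f''(5.6458) = -2.2678 < 0 → local maximum

Critical points: x = 3 - sqrt(7) ≈ 0.3542 (local minimum); x = sqrt(7) + 3 ≈ 5.6458 (local maximum)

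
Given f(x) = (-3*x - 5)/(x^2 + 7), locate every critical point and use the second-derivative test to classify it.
f'(x) = (3*x^2 + 10*x - 21)/(x^4 + 14*x^2 + 49)

Solve f'(x) = 0:
  f'(x) = (3*x^2 + 10*x - 21)/(x^2 + 7)^2; the denominator is positive wherever f is defined, so f'(x) = 0 ⇔ 3*x^2 + 10*x - 21 = 0.
  3*x^2 + 10*x - 21 = 0 has no rational roots; quadratic formula: x = (-10 ± √352)/6.
  ⇒ x = -2*sqrt(22)/3 - 5/3 ≈ -4.7936, -5/3 + 2*sqrt(22)/3 ≈ 1.4603

f''(x) = 2*(-4*x^2*(3*x + 5) + (9*x + 5)*(x^2 + 7))/(x^2 + 7)^3
Second-derivative test at each critical point:
  f''(-4.7936) = -0.0209 < 0 → local maximum
  f''(1.4603) = 0.2250 > 0 → local minimum

Critical points: x = -2*sqrt(22)/3 - 5/3 ≈ -4.7936 (local maximum); x = -5/3 + 2*sqrt(22)/3 ≈ 1.4603 (local minimum)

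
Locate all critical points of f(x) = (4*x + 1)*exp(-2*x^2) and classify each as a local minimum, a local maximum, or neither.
f'(x) = 4*(-x*(4*x + 1) + 1)*exp(-2*x^2)

Solve f'(x) = 0:
  f'(x) = (-16*x^2 - 4*x + 4)·exp(-2*x^2) and exp(-2*x^2) > 0 for every x, so f'(x) = 0 ⇔ -16*x^2 - 4*x + 4 = 0.
  Factor: -16*x^2 - 4*x + 4 = -4*(4*x^2 + x - 1); 4*x^2 + x - 1 = 0 has no rational roots; quadratic formula: x = (-1 ± √17)/8.
  ⇒ x = -sqrt(17)/8 - 1/8 ≈ -0.6404, -1/8 + sqrt(17)/8 ≈ 0.3904

f''(x) = 4*(4*x^2*(4*x + 1) - 12*x - 1)*exp(-2*x^2)
Second-derivative test at each critical point:
  f''(-0.6404) = 7.2624 > 0 → local minimum
  f''(0.3904) = -12.1593 < 0 → local maximum

Critical points: x = -sqrt(17)/8 - 1/8 ≈ -0.6404 (local minimum); x = -1/8 + sqrt(17)/8 ≈ 0.3904 (local maximum)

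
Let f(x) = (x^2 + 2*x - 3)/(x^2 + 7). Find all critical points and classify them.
f'(x) = 2*(-x^2 + 10*x + 7)/(x^4 + 14*x^2 + 49)

Solve f'(x) = 0:
  f'(x) = -2*(x^2 - 10*x - 7)/(x^2 + 7)^2; the denominator is positive wherever f is defined, so f'(x) = 0 ⇔ -2*x^2 + 20*x + 14 = 0.
  Factor: -2*x^2 + 20*x + 14 = -2*(x^2 - 10*x - 7); x^2 - 10*x - 7 = 0 has no rational roots; quadratic formula: x = (10 ± √128)/2.
  ⇒ x = 5 - 4*sqrt(2) ≈ -0.6569, 5 + 4*sqrt(2) ≈ 10.6569

f''(x) = 4*(x^3 - 15*x^2 - 21*x + 35)/(x^6 + 21*x^4 + 147*x^2 + 343)
Second-derivative test at each critical point:
  f''(-0.6569) = 0.4097 > 0 → local minimum
  f''(10.6569) = -0.0016 < 0 → local maximum

Critical points: x = 5 - 4*sqrt(2) ≈ -0.6569 (local minimum); x = 5 + 4*sqrt(2) ≈ 10.6569 (local maximum)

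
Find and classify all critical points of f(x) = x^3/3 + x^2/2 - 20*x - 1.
f'(x) = x^2 + x - 20

Solve f'(x) = 0:
  Factor: x^2 + x - 20 = (x - 4)*(x + 5) = 0.
  ⇒ x = -5, 4

f''(x) = 2*x + 1
Second-derivative test at each critical point:
  f''(-5) = -9 < 0 → local maximum
  f''(4) = 9 > 0 → local minimum

Critical points: x = -5 (local maximum); x = 4 (local minimum)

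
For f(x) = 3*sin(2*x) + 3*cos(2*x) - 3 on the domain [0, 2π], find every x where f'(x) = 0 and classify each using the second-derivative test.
f'(x) = 6*sqrt(2)*cos(2*x + pi/4)

Solve f'(x) = 0 on [0, 2π]:
  f'(x) = 0 ⇔ 3*cos(2*x) = 3*sin(2*x) ⇔ tan(2*x) = 1, i.e. 2*x = arctan(1) + nπ; keep the solutions lying in [0, 2π].
  ⇒ x = pi/8 ≈ 0.3927, 5*pi/8 ≈ 1.9635, 9*pi/8 ≈ 3.5343, 13*pi/8 ≈ 5.1051

f''(x) = -12*sqrt(2)*sin(2*x + pi/4)
Second-derivative test at each critical point:
  f''(0.3927) = -16.9706 < 0 → local maximum
  f''(1.9635) = 16.9706 > 0 → local minimum
  f''(3.5343) = -16.9706 < 0 → local maximum
  f''(5.1051) = 16.9706 > 0 → local minimum

Critical points: x = pi/8 ≈ 0.3927 (local maximum); x = 5*pi/8 ≈ 1.9635 (local minimum); x = 9*pi/8 ≈ 3.5343 (local maximum); x = 13*pi/8 ≈ 5.1051 (local minimum)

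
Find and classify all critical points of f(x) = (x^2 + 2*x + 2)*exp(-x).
f'(x) = -x^2*exp(-x)

Solve f'(x) = 0:
  f'(x) = (-x^2)·exp(-x) and exp(-x) > 0 for every x, so f'(x) = 0 ⇔ -x^2 = 0.
  -x^2 = 0.
  ⇒ x = 0

f''(x) = x*(x - 2)*exp(-x)
Second-derivative test at each critical point:
  f''(0) = 0, so the second-derivative test is inconclusive; use the first-derivative test: f'(-1/4) = -0.0803, f'(1/4) = -0.0487 — f' is negative on both sides (no sign change) → neither a local maximum nor a local minimum

Critical points: x = 0 (neither)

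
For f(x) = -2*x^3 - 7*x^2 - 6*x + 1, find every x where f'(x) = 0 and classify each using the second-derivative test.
f'(x) = -6*x^2 - 14*x - 6

Solve f'(x) = 0:
  Factor: -6*x^2 - 14*x - 6 = -2*(3*x^2 + 7*x + 3); 3*x^2 + 7*x + 3 = 0 has no rational roots; quadratic formula: x = (-7 ± √13)/6.
  ⇒ x = -7/6 - sqrt(13)/6 ≈ -1.7676, -7/6 + sqrt(13)/6 ≈ -0.5657

f''(x) = -12*x - 14
Second-derivative test at each critical point:
  f''(-1.7676) = 7.2111 > 0 → local minimum
  f''(-0.5657) = -7.2111 < 0 → local maximum

Critical points: x = -7/6 - sqrt(13)/6 ≈ -1.7676 (local minimum); x = -7/6 + sqrt(13)/6 ≈ -0.5657 (local maximum)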